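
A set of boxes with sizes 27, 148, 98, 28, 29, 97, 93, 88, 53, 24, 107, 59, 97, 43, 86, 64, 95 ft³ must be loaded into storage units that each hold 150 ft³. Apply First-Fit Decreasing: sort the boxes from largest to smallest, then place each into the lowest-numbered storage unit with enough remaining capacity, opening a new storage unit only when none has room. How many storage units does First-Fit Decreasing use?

Sorted descending: 148, 107, 98, 97, 97, 95, 93, 88, 86, 64, 59, 53, 43, 29, 28, 27, 24.
Put 148 ft³ in storage unit 1; 2 ft³ remain.
Put 107 ft³ in storage unit 2; 43 ft³ remain.
Put 98 ft³ in storage unit 3; 52 ft³ remain.
Put 97 ft³ in storage unit 4; 53 ft³ remain.
Put 97 ft³ in storage unit 5; 53 ft³ remain.
Put 95 ft³ in storage unit 6; 55 ft³ remain.
Put 93 ft³ in storage unit 7; 57 ft³ remain.
Put 88 ft³ in storage unit 8; 62 ft³ remain.
Put 86 ft³ in storage unit 9; 64 ft³ remain.
Put 64 ft³ in storage unit 9; 0 ft³ remain.
Put 59 ft³ in storage unit 8; 3 ft³ remain.
Put 53 ft³ in storage unit 4; 0 ft³ remain.
Put 43 ft³ in storage unit 2; 0 ft³ remain.
Put 29 ft³ in storage unit 3; 23 ft³ remain.
Put 28 ft³ in storage unit 5; 25 ft³ remain.
Put 27 ft³ in storage unit 6; 28 ft³ remain.
Put 24 ft³ in storage unit 5; 1 ft³ remain.
Final storage units: [148] [107,43] [98,29] [97,53] [97,28,24] [95,27] [93] [88,59] [86,64].

9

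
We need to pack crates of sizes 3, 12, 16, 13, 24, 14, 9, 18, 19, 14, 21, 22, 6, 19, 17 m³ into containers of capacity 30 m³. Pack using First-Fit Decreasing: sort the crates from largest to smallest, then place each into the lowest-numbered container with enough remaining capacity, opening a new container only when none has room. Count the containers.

9 containers

Sorted descending: 24, 22, 21, 19, 19, 18, 17, 16, 14, 14, 13, 12, 9, 6, 3.
24 m³ → container 1 (remaining 6 m³)
22 m³ → container 2 (remaining 8 m³)
21 m³ → container 3 (remaining 9 m³)
19 m³ → container 4 (remaining 11 m³)
19 m³ → container 5 (remaining 11 m³)
18 m³ → container 6 (remaining 12 m³)
17 m³ → container 7 (remaining 13 m³)
16 m³ → container 8 (remaining 14 m³)
14 m³ → container 8 (remaining 0 m³)
14 m³ → container 9 (remaining 16 m³)
13 m³ → container 7 (remaining 0 m³)
12 m³ → container 6 (remaining 0 m³)
9 m³ → container 3 (remaining 0 m³)
6 m³ → container 1 (remaining 0 m³)
3 m³ → container 2 (remaining 5 m³)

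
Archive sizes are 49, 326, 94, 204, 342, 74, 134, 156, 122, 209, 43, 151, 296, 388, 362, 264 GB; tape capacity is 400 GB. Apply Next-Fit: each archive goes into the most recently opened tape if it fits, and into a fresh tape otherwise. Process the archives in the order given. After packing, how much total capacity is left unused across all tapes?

tape 1: place 49 GB, 351 GB left
tape 1: place 326 GB, 25 GB left
tape 2: place 94 GB, 306 GB left
tape 2: place 204 GB, 102 GB left
tape 3: place 342 GB, 58 GB left
tape 4: place 74 GB, 326 GB left
tape 4: place 134 GB, 192 GB left
tape 4: place 156 GB, 36 GB left
tape 5: place 122 GB, 278 GB left
tape 5: place 209 GB, 69 GB left
tape 5: place 43 GB, 26 GB left
tape 6: place 151 GB, 249 GB left
tape 7: place 296 GB, 104 GB left
tape 8: place 388 GB, 12 GB left
tape 9: place 362 GB, 38 GB left
tape 10: place 264 GB, 136 GB left
10 tapes × 400 GB = 4000 GB; used 3214 GB; unused 786 GB.

786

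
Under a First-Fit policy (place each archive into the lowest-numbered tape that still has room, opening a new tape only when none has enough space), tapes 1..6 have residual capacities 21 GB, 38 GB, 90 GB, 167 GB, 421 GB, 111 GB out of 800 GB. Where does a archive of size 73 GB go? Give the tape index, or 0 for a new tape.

3

Tapes with room: tape 3 (90 GB), tape 4 (167 GB), tape 5 (421 GB), tape 6 (111 GB).
The first with room is tape 3.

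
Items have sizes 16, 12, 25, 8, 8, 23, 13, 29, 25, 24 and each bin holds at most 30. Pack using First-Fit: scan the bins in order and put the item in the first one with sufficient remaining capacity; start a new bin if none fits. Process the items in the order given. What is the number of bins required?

7

16 → bin 1 (remaining 14)
12 → bin 1 (remaining 2)
25 → bin 2 (remaining 5)
8 → bin 3 (remaining 22)
8 → bin 3 (remaining 14)
23 → bin 4 (remaining 7)
13 → bin 3 (remaining 1)
29 → bin 5 (remaining 1)
25 → bin 6 (remaining 5)
24 → bin 7 (remaining 6)
Final bins: [16,12] [25] [8,8,13] [23] [29] [25] [24].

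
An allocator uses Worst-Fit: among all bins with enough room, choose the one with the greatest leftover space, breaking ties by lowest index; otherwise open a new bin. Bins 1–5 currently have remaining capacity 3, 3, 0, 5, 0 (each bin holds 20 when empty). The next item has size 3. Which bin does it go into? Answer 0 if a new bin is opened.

Bins with room: bin 1 (3), bin 2 (3), bin 4 (5).
Most room is bin 4 with 5 free.

4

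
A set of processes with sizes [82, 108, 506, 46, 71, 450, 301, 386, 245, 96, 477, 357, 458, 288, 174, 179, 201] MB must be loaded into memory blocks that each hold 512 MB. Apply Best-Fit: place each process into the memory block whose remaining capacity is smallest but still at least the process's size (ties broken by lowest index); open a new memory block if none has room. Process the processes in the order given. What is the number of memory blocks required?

10

memory block 1: place 82 MB, 430 MB left
memory block 1: place 108 MB, 322 MB left
memory block 2: place 506 MB, 6 MB left
memory block 1: place 46 MB, 276 MB left
memory block 1: place 71 MB, 205 MB left
memory block 3: place 450 MB, 62 MB left
memory block 4: place 301 MB, 211 MB left
memory block 5: place 386 MB, 126 MB left
memory block 6: place 245 MB, 267 MB left
memory block 5: place 96 MB, 30 MB left
memory block 7: place 477 MB, 35 MB left
memory block 8: place 357 MB, 155 MB left
memory block 9: place 458 MB, 54 MB left
memory block 10: place 288 MB, 224 MB left
memory block 1: place 174 MB, 31 MB left
memory block 4: place 179 MB, 32 MB left
memory block 10: place 201 MB, 23 MB left
Final memory blocks: [82,108,46,71,174] [506] [450] [301,179] [386,96] [245] [477] [357] [458] [288,201].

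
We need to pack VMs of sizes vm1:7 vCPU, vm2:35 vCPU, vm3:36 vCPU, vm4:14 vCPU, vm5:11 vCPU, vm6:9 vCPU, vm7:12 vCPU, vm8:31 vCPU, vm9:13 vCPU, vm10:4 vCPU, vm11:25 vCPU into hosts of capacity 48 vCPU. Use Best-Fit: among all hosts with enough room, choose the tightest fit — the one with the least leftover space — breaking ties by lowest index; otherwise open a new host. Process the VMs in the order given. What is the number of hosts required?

5

Put vm1 (7 vCPU) in host 1; 41 vCPU remain.
Put vm2 (35 vCPU) in host 1; 6 vCPU remain.
Put vm3 (36 vCPU) in host 2; 12 vCPU remain.
Put vm4 (14 vCPU) in host 3; 34 vCPU remain.
Put vm5 (11 vCPU) in host 2; 1 vCPU remain.
Put vm6 (9 vCPU) in host 3; 25 vCPU remain.
Put vm7 (12 vCPU) in host 3; 13 vCPU remain.
Put vm8 (31 vCPU) in host 4; 17 vCPU remain.
Put vm9 (13 vCPU) in host 3; 0 vCPU remain.
Put vm10 (4 vCPU) in host 1; 2 vCPU remain.
Put vm11 (25 vCPU) in host 5; 23 vCPU remain.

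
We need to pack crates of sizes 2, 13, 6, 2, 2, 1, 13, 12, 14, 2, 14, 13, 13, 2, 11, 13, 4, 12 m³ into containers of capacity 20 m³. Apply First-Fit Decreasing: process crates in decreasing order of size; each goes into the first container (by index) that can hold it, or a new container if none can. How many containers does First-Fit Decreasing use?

10 containers

Sorted descending: 14, 14, 13, 13, 13, 13, 13, 12, 12, 11, 6, 4, 2, 2, 2, 2, 2, 1.
14 m³ → container 1 (remaining 6 m³)
14 m³ → container 2 (remaining 6 m³)
13 m³ → container 3 (remaining 7 m³)
13 m³ → container 4 (remaining 7 m³)
13 m³ → container 5 (remaining 7 m³)
13 m³ → container 6 (remaining 7 m³)
13 m³ → container 7 (remaining 7 m³)
12 m³ → container 8 (remaining 8 m³)
12 m³ → container 9 (remaining 8 m³)
11 m³ → container 10 (remaining 9 m³)
6 m³ → container 1 (remaining 0 m³)
4 m³ → container 2 (remaining 2 m³)
2 m³ → container 2 (remaining 0 m³)
2 m³ → container 3 (remaining 5 m³)
2 m³ → container 3 (remaining 3 m³)
2 m³ → container 3 (remaining 1 m³)
2 m³ → container 4 (remaining 5 m³)
1 m³ → container 3 (remaining 0 m³)
Final containers: [14,6] [14,4,2] [13,2,2,2,1] [13,2] [13] [13] [13] [12] [12] [11].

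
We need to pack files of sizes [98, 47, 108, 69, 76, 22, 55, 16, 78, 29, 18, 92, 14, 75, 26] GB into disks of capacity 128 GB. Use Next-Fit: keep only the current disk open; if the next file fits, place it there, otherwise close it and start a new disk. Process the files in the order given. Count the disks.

9

Put 98 GB in disk 1; 30 GB remain.
Put 47 GB in disk 2; 81 GB remain.
Put 108 GB in disk 3; 20 GB remain.
Put 69 GB in disk 4; 59 GB remain.
Put 76 GB in disk 5; 52 GB remain.
Put 22 GB in disk 5; 30 GB remain.
Put 55 GB in disk 6; 73 GB remain.
Put 16 GB in disk 6; 57 GB remain.
Put 78 GB in disk 7; 50 GB remain.
Put 29 GB in disk 7; 21 GB remain.
Put 18 GB in disk 7; 3 GB remain.
Put 92 GB in disk 8; 36 GB remain.
Put 14 GB in disk 8; 22 GB remain.
Put 75 GB in disk 9; 53 GB remain.
Put 26 GB in disk 9; 27 GB remain.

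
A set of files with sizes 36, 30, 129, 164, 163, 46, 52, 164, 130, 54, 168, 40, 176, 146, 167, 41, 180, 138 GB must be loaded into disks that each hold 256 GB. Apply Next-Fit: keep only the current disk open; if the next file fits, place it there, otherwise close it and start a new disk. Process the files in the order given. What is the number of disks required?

11

Put 36 GB in disk 1; 220 GB remain.
Put 30 GB in disk 1; 190 GB remain.
Put 129 GB in disk 1; 61 GB remain.
Put 164 GB in disk 2; 92 GB remain.
Put 163 GB in disk 3; 93 GB remain.
Put 46 GB in disk 3; 47 GB remain.
Put 52 GB in disk 4; 204 GB remain.
Put 164 GB in disk 4; 40 GB remain.
Put 130 GB in disk 5; 126 GB remain.
Put 54 GB in disk 5; 72 GB remain.
Put 168 GB in disk 6; 88 GB remain.
Put 40 GB in disk 6; 48 GB remain.
Put 176 GB in disk 7; 80 GB remain.
Put 146 GB in disk 8; 110 GB remain.
Put 167 GB in disk 9; 89 GB remain.
Put 41 GB in disk 9; 48 GB remain.
Put 180 GB in disk 10; 76 GB remain.
Put 138 GB in disk 11; 118 GB remain.
Final disks: [36,30,129] [164] [163,46] [52,164] [130,54] [168,40] [176] [146] [167,41] [180] [138].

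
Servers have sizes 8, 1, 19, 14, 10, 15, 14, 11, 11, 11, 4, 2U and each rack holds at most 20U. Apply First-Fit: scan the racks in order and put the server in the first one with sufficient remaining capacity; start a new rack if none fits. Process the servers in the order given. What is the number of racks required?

Put 8U in rack 1; 12U remain.
Put 1U in rack 1; 11U remain.
Put 19U in rack 2; 1U remain.
Put 14U in rack 3; 6U remain.
Put 10U in rack 1; 1U remain.
Put 15U in rack 4; 5U remain.
Put 14U in rack 5; 6U remain.
Put 11U in rack 6; 9U remain.
Put 11U in rack 7; 9U remain.
Put 11U in rack 8; 9U remain.
Put 4U in rack 3; 2U remain.
Put 2U in rack 3; 0U remain.

8 racks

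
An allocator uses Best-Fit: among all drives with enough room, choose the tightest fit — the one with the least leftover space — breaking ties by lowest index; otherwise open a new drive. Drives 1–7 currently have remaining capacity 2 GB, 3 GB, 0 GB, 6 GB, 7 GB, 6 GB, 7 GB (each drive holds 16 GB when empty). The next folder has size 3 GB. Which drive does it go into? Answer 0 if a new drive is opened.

2

Drives with room: drive 2 (3 GB), drive 4 (6 GB), drive 5 (7 GB), drive 6 (6 GB), drive 7 (7 GB).
Tightest fit is drive 2 with 3 GB free.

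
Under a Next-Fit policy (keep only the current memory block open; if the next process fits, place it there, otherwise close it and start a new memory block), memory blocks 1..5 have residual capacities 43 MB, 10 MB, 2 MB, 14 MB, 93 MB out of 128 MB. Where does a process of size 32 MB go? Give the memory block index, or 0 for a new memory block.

Next-Fit only looks at memory block 5, which has 93 MB free.
32 MB fits there.

5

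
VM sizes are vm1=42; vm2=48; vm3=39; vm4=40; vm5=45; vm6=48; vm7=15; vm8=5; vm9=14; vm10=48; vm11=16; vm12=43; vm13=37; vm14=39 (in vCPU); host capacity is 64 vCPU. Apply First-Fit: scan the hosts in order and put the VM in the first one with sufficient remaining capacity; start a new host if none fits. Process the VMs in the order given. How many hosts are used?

Put vm1 (42 vCPU) in host 1; 22 vCPU remain.
Put vm2 (48 vCPU) in host 2; 16 vCPU remain.
Put vm3 (39 vCPU) in host 3; 25 vCPU remain.
Put vm4 (40 vCPU) in host 4; 24 vCPU remain.
Put vm5 (45 vCPU) in host 5; 19 vCPU remain.
Put vm6 (48 vCPU) in host 6; 16 vCPU remain.
Put vm7 (15 vCPU) in host 1; 7 vCPU remain.
Put vm8 (5 vCPU) in host 1; 2 vCPU remain.
Put vm9 (14 vCPU) in host 2; 2 vCPU remain.
Put vm10 (48 vCPU) in host 7; 16 vCPU remain.
Put vm11 (16 vCPU) in host 3; 9 vCPU remain.
Put vm12 (43 vCPU) in host 8; 21 vCPU remain.
Put vm13 (37 vCPU) in host 9; 27 vCPU remain.
Put vm14 (39 vCPU) in host 10; 25 vCPU remain.

10 hosts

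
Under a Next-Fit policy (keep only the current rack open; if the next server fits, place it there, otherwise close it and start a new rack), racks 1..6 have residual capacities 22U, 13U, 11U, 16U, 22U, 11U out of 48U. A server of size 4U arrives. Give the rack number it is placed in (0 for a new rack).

Next-Fit only looks at rack 6, which has 11U free.
4U fits there.

6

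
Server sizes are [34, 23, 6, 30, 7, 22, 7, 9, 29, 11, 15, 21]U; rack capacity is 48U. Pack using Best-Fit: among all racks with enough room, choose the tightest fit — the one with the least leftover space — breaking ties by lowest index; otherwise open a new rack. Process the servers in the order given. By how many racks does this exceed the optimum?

0

Best-Fit: [34,6,7] [23,22] [30,7,9] [29,11] [15,21] → 5 racks.
Total size 214U; any packing needs at least ⌈214/48⌉ = 5 racks.
So 5 is already optimal.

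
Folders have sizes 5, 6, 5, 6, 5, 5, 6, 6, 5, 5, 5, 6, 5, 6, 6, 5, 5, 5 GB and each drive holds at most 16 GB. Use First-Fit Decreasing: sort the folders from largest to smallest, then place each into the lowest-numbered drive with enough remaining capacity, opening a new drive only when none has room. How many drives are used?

Sorted descending: 6, 6, 6, 6, 6, 6, 6, 5, 5, 5, 5, 5, 5, 5, 5, 5, 5, 5.
drive 1: place 6 GB, 10 GB left
drive 1: place 6 GB, 4 GB left
drive 2: place 6 GB, 10 GB left
drive 2: place 6 GB, 4 GB left
drive 3: place 6 GB, 10 GB left
drive 3: place 6 GB, 4 GB left
drive 4: place 6 GB, 10 GB left
drive 4: place 5 GB, 5 GB left
drive 4: place 5 GB, 0 GB left
drive 5: place 5 GB, 11 GB left
drive 5: place 5 GB, 6 GB left
drive 5: place 5 GB, 1 GB left
drive 6: place 5 GB, 11 GB left
drive 6: place 5 GB, 6 GB left
drive 6: place 5 GB, 1 GB left
drive 7: place 5 GB, 11 GB left
drive 7: place 5 GB, 6 GB left
drive 7: place 5 GB, 1 GB left

7 drives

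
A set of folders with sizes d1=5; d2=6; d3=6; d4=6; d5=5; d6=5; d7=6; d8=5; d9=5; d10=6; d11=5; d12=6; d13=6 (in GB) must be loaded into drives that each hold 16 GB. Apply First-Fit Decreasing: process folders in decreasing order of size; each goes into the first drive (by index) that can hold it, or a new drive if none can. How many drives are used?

6 drives

Sorted descending: 6, 6, 6, 6, 6, 6, 6, 5, 5, 5, 5, 5, 5.
6 GB → drive 1 (remaining 10 GB)
6 GB → drive 1 (remaining 4 GB)
6 GB → drive 2 (remaining 10 GB)
6 GB → drive 2 (remaining 4 GB)
6 GB → drive 3 (remaining 10 GB)
6 GB → drive 3 (remaining 4 GB)
6 GB → drive 4 (remaining 10 GB)
5 GB → drive 4 (remaining 5 GB)
5 GB → drive 4 (remaining 0 GB)
5 GB → drive 5 (remaining 11 GB)
5 GB → drive 5 (remaining 6 GB)
5 GB → drive 5 (remaining 1 GB)
5 GB → drive 6 (remaining 11 GB)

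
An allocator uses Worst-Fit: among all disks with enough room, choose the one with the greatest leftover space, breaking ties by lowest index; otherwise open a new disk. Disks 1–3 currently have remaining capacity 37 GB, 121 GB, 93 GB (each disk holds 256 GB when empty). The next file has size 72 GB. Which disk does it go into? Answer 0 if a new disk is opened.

Disks with room: disk 2 (121 GB), disk 3 (93 GB).
Most room is disk 2 with 121 GB free.

2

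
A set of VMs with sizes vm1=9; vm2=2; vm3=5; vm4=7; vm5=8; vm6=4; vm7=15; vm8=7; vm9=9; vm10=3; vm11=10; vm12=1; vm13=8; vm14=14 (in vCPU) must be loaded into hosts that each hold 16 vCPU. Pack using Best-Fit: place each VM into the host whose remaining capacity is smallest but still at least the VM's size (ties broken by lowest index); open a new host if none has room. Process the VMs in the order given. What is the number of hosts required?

host 1: place vm1 (9 vCPU), 7 vCPU left
host 1: place vm2 (2 vCPU), 5 vCPU left
host 1: place vm3 (5 vCPU), 0 vCPU left
host 2: place vm4 (7 vCPU), 9 vCPU left
host 2: place vm5 (8 vCPU), 1 vCPU left
host 3: place vm6 (4 vCPU), 12 vCPU left
host 4: place vm7 (15 vCPU), 1 vCPU left
host 3: place vm8 (7 vCPU), 5 vCPU left
host 5: place vm9 (9 vCPU), 7 vCPU left
host 3: place vm10 (3 vCPU), 2 vCPU left
host 6: place vm11 (10 vCPU), 6 vCPU left
host 2: place vm12 (1 vCPU), 0 vCPU left
host 7: place vm13 (8 vCPU), 8 vCPU left
host 8: place vm14 (14 vCPU), 2 vCPU left
Final hosts: [9,2,5] [7,8,1] [4,7,3] [15] [9] [10] [8] [14].

8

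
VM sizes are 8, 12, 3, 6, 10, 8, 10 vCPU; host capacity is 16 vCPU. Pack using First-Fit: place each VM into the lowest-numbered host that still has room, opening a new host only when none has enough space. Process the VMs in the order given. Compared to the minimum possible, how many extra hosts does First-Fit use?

1

First-Fit: [8,3] [12] [6,10] [8] [10] → 5 hosts.
Total size 57 vCPU; any packing needs at least ⌈57/16⌉ = 4 hosts.
An optimal packing achieves that bound: [12,3] [10,6] [10] [8,8] → 4 hosts.
Excess: 5 − 4 = 1.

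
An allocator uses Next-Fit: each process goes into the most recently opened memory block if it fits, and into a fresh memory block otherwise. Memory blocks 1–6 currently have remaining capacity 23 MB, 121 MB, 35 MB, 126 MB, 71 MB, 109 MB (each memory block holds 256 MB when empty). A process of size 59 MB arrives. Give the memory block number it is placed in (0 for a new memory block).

6

Next-Fit only looks at memory block 6, which has 109 MB free.
59 MB fits there.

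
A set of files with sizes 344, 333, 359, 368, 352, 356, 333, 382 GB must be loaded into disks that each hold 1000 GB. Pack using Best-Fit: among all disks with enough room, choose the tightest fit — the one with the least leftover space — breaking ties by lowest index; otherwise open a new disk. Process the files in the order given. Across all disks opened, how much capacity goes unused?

1173

disk 1: place 344 GB, 656 GB left
disk 1: place 333 GB, 323 GB left
disk 2: place 359 GB, 641 GB left
disk 2: place 368 GB, 273 GB left
disk 3: place 352 GB, 648 GB left
disk 3: place 356 GB, 292 GB left
disk 4: place 333 GB, 667 GB left
disk 4: place 382 GB, 285 GB left
4 disks × 1000 GB = 4000 GB; used 2827 GB; unused 1173 GB.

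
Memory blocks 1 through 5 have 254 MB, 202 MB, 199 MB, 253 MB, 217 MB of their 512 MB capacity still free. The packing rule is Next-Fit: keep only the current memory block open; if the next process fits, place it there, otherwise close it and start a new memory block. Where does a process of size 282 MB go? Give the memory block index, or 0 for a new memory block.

0

Next-Fit only looks at memory block 5, which has 217 MB free.
282 MB does not fit, so a new memory block is opened.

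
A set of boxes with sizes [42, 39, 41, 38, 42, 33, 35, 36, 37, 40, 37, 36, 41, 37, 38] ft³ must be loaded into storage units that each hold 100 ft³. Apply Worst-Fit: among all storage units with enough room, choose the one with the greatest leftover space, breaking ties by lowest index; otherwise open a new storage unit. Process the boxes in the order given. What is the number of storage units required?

8 storage units

Put 42 ft³ in storage unit 1; 58 ft³ remain.
Put 39 ft³ in storage unit 1; 19 ft³ remain.
Put 41 ft³ in storage unit 2; 59 ft³ remain.
Put 38 ft³ in storage unit 2; 21 ft³ remain.
Put 42 ft³ in storage unit 3; 58 ft³ remain.
Put 33 ft³ in storage unit 3; 25 ft³ remain.
Put 35 ft³ in storage unit 4; 65 ft³ remain.
Put 36 ft³ in storage unit 4; 29 ft³ remain.
Put 37 ft³ in storage unit 5; 63 ft³ remain.
Put 40 ft³ in storage unit 5; 23 ft³ remain.
Put 37 ft³ in storage unit 6; 63 ft³ remain.
Put 36 ft³ in storage unit 6; 27 ft³ remain.
Put 41 ft³ in storage unit 7; 59 ft³ remain.
Put 37 ft³ in storage unit 7; 22 ft³ remain.
Put 38 ft³ in storage unit 8; 62 ft³ remain.
Final storage units: [42,39] [41,38] [42,33] [35,36] [37,40] [37,36] [41,37] [38].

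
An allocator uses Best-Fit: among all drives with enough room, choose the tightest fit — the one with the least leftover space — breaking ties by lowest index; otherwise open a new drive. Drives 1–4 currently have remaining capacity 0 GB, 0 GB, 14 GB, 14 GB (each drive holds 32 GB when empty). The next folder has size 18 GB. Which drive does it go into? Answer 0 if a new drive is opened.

No drive has ≥ 18 GB free, so a new drive is opened.

0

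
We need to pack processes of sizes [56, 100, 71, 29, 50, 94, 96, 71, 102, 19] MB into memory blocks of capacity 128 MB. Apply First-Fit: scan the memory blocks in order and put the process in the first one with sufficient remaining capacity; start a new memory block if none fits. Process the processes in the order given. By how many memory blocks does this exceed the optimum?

1

First-Fit: [56,71] [100,19] [29,50] [94] [96] [71] [102] → 7 memory blocks.
Total size 688 MB; any packing needs at least ⌈688/128⌉ = 6 memory blocks.
An optimal packing achieves that bound: [102,19] [100] [96,29] [94] [71,56] [71,50] → 6 memory blocks.
Excess: 7 − 6 = 1.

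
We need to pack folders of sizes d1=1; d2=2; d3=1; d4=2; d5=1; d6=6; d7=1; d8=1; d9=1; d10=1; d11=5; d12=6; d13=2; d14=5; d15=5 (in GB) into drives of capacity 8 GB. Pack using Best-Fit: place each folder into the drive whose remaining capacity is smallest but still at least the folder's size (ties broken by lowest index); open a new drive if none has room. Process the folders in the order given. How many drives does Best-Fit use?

drive 1: place d1 (1 GB), 7 GB left
drive 1: place d2 (2 GB), 5 GB left
drive 1: place d3 (1 GB), 4 GB left
drive 1: place d4 (2 GB), 2 GB left
drive 1: place d5 (1 GB), 1 GB left
drive 2: place d6 (6 GB), 2 GB left
drive 1: place d7 (1 GB), 0 GB left
drive 2: place d8 (1 GB), 1 GB left
drive 2: place d9 (1 GB), 0 GB left
drive 3: place d10 (1 GB), 7 GB left
drive 3: place d11 (5 GB), 2 GB left
drive 4: place d12 (6 GB), 2 GB left
drive 3: place d13 (2 GB), 0 GB left
drive 5: place d14 (5 GB), 3 GB left
drive 6: place d15 (5 GB), 3 GB left
Final drives: [1,2,1,2,1,1] [6,1,1] [1,5,2] [6] [5] [5].

6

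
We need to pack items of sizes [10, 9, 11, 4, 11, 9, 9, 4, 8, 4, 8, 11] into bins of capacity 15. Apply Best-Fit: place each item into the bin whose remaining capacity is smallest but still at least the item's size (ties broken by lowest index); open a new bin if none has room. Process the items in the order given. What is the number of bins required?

bin 1: place 10, 5 left
bin 2: place 9, 6 left
bin 3: place 11, 4 left
bin 3: place 4, 0 left
bin 4: place 11, 4 left
bin 5: place 9, 6 left
bin 6: place 9, 6 left
bin 4: place 4, 0 left
bin 7: place 8, 7 left
bin 1: place 4, 1 left
bin 8: place 8, 7 left
bin 9: place 11, 4 left
Final bins: [10,4] [9] [11,4] [11,4] [9] [9] [8] [8] [11].

9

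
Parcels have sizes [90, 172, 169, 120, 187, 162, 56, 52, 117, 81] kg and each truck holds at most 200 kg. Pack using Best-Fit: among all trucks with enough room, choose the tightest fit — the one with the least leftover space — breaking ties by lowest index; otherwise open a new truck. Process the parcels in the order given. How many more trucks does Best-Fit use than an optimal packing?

0

Best-Fit: [90,52] [172] [169] [120,56] [187] [162] [117,81] → 7 trucks.
Total size 1206 kg; any packing needs at least ⌈1206/200⌉ = 7 trucks.
So 7 is already optimal.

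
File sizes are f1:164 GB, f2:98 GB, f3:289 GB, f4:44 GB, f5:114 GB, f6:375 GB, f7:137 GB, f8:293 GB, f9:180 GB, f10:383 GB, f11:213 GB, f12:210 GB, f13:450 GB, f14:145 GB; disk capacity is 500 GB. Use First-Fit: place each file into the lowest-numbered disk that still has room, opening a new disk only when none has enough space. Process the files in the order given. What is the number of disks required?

8 disks

disk 1: place f1 (164 GB), 336 GB left
disk 1: place f2 (98 GB), 238 GB left
disk 2: place f3 (289 GB), 211 GB left
disk 1: place f4 (44 GB), 194 GB left
disk 1: place f5 (114 GB), 80 GB left
disk 3: place f6 (375 GB), 125 GB left
disk 2: place f7 (137 GB), 74 GB left
disk 4: place f8 (293 GB), 207 GB left
disk 4: place f9 (180 GB), 27 GB left
disk 5: place f10 (383 GB), 117 GB left
disk 6: place f11 (213 GB), 287 GB left
disk 6: place f12 (210 GB), 77 GB left
disk 7: place f13 (450 GB), 50 GB left
disk 8: place f14 (145 GB), 355 GB left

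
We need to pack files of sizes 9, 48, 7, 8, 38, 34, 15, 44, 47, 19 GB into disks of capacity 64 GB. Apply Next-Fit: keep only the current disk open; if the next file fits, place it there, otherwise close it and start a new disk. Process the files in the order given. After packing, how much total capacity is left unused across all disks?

Put 9 GB in disk 1; 55 GB remain.
Put 48 GB in disk 1; 7 GB remain.
Put 7 GB in disk 1; 0 GB remain.
Put 8 GB in disk 2; 56 GB remain.
Put 38 GB in disk 2; 18 GB remain.
Put 34 GB in disk 3; 30 GB remain.
Put 15 GB in disk 3; 15 GB remain.
Put 44 GB in disk 4; 20 GB remain.
Put 47 GB in disk 5; 17 GB remain.
Put 19 GB in disk 6; 45 GB remain.
6 disks × 64 GB = 384 GB; used 269 GB; unused 115 GB.

115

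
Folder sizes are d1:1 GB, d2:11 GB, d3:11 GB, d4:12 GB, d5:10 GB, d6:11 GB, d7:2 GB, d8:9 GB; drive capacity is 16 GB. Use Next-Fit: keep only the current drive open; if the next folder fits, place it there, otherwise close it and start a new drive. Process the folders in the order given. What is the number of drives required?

6 drives

Put d1 (1 GB) in drive 1; 15 GB remain.
Put d2 (11 GB) in drive 1; 4 GB remain.
Put d3 (11 GB) in drive 2; 5 GB remain.
Put d4 (12 GB) in drive 3; 4 GB remain.
Put d5 (10 GB) in drive 4; 6 GB remain.
Put d6 (11 GB) in drive 5; 5 GB remain.
Put d7 (2 GB) in drive 5; 3 GB remain.
Put d8 (9 GB) in drive 6; 7 GB remain.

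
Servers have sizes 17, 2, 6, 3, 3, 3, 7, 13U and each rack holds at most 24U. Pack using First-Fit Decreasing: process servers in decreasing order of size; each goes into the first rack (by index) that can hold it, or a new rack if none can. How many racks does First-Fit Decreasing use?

Sorted descending: 17, 13, 7, 6, 3, 3, 3, 2.
Put 17U in rack 1; 7U remain.
Put 13U in rack 2; 11U remain.
Put 7U in rack 1; 0U remain.
Put 6U in rack 2; 5U remain.
Put 3U in rack 2; 2U remain.
Put 3U in rack 3; 21U remain.
Put 3U in rack 3; 18U remain.
Put 2U in rack 2; 0U remain.
Final racks: [17,7] [13,6,3,2] [3,3].

3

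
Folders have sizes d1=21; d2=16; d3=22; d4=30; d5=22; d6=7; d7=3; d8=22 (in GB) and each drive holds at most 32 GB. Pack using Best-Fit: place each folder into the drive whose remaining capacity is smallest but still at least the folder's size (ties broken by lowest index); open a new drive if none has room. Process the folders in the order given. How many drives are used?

6 drives

d1 (21 GB) → drive 1 (remaining 11 GB)
d2 (16 GB) → drive 2 (remaining 16 GB)
d3 (22 GB) → drive 3 (remaining 10 GB)
d4 (30 GB) → drive 4 (remaining 2 GB)
d5 (22 GB) → drive 5 (remaining 10 GB)
d6 (7 GB) → drive 3 (remaining 3 GB)
d7 (3 GB) → drive 3 (remaining 0 GB)
d8 (22 GB) → drive 6 (remaining 10 GB)
Final drives: [21] [16] [22,7,3] [30] [22] [22].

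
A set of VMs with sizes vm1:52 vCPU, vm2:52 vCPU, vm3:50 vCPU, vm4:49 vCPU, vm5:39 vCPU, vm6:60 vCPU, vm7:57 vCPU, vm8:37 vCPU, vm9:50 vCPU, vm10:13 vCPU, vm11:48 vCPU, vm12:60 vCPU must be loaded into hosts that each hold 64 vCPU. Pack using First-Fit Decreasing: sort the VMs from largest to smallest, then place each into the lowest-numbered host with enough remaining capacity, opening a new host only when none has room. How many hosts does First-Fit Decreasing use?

Sorted descending: 60, 60, 57, 52, 52, 50, 50, 49, 48, 39, 37, 13.
60 vCPU → host 1 (remaining 4 vCPU)
60 vCPU → host 2 (remaining 4 vCPU)
57 vCPU → host 3 (remaining 7 vCPU)
52 vCPU → host 4 (remaining 12 vCPU)
52 vCPU → host 5 (remaining 12 vCPU)
50 vCPU → host 6 (remaining 14 vCPU)
50 vCPU → host 7 (remaining 14 vCPU)
49 vCPU → host 8 (remaining 15 vCPU)
48 vCPU → host 9 (remaining 16 vCPU)
39 vCPU → host 10 (remaining 25 vCPU)
37 vCPU → host 11 (remaining 27 vCPU)
13 vCPU → host 6 (remaining 1 vCPU)
Final hosts: [60] [60] [57] [52] [52] [50,13] [50] [49] [48] [39] [37].

11 hosts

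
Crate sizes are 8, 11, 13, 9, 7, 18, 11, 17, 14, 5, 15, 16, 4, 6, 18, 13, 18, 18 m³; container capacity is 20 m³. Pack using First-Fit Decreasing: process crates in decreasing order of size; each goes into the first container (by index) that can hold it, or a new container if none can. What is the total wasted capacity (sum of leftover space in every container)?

Sorted descending: 18, 18, 18, 18, 17, 16, 15, 14, 13, 13, 11, 11, 9, 8, 7, 6, 5, 4.
18 m³ → container 1 (remaining 2 m³)
18 m³ → container 2 (remaining 2 m³)
18 m³ → container 3 (remaining 2 m³)
18 m³ → container 4 (remaining 2 m³)
17 m³ → container 5 (remaining 3 m³)
16 m³ → container 6 (remaining 4 m³)
15 m³ → container 7 (remaining 5 m³)
14 m³ → container 8 (remaining 6 m³)
13 m³ → container 9 (remaining 7 m³)
13 m³ → container 10 (remaining 7 m³)
11 m³ → container 11 (remaining 9 m³)
11 m³ → container 12 (remaining 9 m³)
9 m³ → container 11 (remaining 0 m³)
8 m³ → container 12 (remaining 1 m³)
7 m³ → container 9 (remaining 0 m³)
6 m³ → container 8 (remaining 0 m³)
5 m³ → container 7 (remaining 0 m³)
4 m³ → container 6 (remaining 0 m³)
12 containers × 20 m³ = 240 m³; used 221 m³; unused 19 m³.

19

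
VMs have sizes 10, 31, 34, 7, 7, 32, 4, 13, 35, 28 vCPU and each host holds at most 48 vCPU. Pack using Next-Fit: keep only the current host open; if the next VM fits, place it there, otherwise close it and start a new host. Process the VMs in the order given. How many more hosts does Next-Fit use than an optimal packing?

Next-Fit: [10,31] [34,7,7] [32,4] [13,35] [28] → 5 hosts.
Total size 201 vCPU; any packing needs at least ⌈201/48⌉ = 5 hosts.
So 5 is already optimal.

0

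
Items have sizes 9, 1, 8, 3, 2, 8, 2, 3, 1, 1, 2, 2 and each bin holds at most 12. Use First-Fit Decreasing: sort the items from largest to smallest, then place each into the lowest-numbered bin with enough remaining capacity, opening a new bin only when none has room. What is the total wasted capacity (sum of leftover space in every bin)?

6

Sorted descending: 9, 8, 8, 3, 3, 2, 2, 2, 2, 1, 1, 1.
bin 1: place 9, 3 left
bin 2: place 8, 4 left
bin 3: place 8, 4 left
bin 1: place 3, 0 left
bin 2: place 3, 1 left
bin 3: place 2, 2 left
bin 3: place 2, 0 left
bin 4: place 2, 10 left
bin 4: place 2, 8 left
bin 2: place 1, 0 left
bin 4: place 1, 7 left
bin 4: place 1, 6 left
4 bins × 12 = 48; used 42; unused 6.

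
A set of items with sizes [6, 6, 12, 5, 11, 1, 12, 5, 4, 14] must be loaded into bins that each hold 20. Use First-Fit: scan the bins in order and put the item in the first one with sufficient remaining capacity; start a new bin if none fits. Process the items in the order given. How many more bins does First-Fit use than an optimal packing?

1

First-Fit: [6,6,5,1] [12,5] [11,4] [12] [14] → 5 bins.
Total size 76; any packing needs at least ⌈76/20⌉ = 4 bins.
An optimal packing achieves that bound: [14,6] [12,6,1] [12,5] [11,5,4] → 4 bins.
Excess: 5 − 4 = 1.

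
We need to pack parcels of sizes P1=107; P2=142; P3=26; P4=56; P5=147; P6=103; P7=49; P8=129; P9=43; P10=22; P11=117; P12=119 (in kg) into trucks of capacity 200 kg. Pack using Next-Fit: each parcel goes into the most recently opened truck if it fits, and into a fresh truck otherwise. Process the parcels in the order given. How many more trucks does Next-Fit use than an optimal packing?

1

Next-Fit: [107] [142,26] [56] [147] [103,49] [129,43,22] [117] [119] → 8 trucks.
7 parcels exceed 100 kg (half the capacity), and no two of those can share a truck, so at least 7 trucks are needed.
An optimal packing achieves that bound: [147,49] [142,56] [129,43,26] [119,22] [117] [107] [103] → 7 trucks.
Excess: 8 − 7 = 1.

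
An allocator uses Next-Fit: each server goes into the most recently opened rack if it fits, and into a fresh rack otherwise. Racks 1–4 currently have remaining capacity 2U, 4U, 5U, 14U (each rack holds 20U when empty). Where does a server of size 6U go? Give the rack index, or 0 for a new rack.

Next-Fit only looks at rack 4, which has 14U free.
6U fits there.

4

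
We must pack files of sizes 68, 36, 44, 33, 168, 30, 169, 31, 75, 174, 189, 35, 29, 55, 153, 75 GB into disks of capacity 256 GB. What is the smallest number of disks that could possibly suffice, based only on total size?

Total size = 68 + 36 + 44 + 33 + 168 + 30 + 169 + 31 + 75 + 174 + 189 + 35 + 29 + 55 + 153 + 75 = 1364 GB.
⌈1364 / 256⌉ = 6.

6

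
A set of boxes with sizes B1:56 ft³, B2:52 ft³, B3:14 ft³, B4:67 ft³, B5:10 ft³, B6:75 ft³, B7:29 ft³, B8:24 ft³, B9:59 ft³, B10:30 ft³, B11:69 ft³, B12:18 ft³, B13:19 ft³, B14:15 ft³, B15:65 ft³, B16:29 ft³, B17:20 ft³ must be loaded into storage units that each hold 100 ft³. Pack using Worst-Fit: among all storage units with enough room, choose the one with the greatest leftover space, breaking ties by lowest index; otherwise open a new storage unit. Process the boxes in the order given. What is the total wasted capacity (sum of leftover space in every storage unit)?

Put B1 (56 ft³) in storage unit 1; 44 ft³ remain.
Put B2 (52 ft³) in storage unit 2; 48 ft³ remain.
Put B3 (14 ft³) in storage unit 2; 34 ft³ remain.
Put B4 (67 ft³) in storage unit 3; 33 ft³ remain.
Put B5 (10 ft³) in storage unit 1; 34 ft³ remain.
Put B6 (75 ft³) in storage unit 4; 25 ft³ remain.
Put B7 (29 ft³) in storage unit 1; 5 ft³ remain.
Put B8 (24 ft³) in storage unit 2; 10 ft³ remain.
Put B9 (59 ft³) in storage unit 5; 41 ft³ remain.
Put B10 (30 ft³) in storage unit 5; 11 ft³ remain.
Put B11 (69 ft³) in storage unit 6; 31 ft³ remain.
Put B12 (18 ft³) in storage unit 3; 15 ft³ remain.
Put B13 (19 ft³) in storage unit 6; 12 ft³ remain.
Put B14 (15 ft³) in storage unit 4; 10 ft³ remain.
Put B15 (65 ft³) in storage unit 7; 35 ft³ remain.
Put B16 (29 ft³) in storage unit 7; 6 ft³ remain.
Put B17 (20 ft³) in storage unit 8; 80 ft³ remain.
8 storage units × 100 ft³ = 800 ft³; used 651 ft³; unused 149 ft³.

149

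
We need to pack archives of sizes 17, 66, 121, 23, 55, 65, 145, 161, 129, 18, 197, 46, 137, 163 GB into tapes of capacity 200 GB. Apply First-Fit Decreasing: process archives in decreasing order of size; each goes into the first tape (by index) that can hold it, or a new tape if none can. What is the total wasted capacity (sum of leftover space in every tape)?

Sorted descending: 197, 163, 161, 145, 137, 129, 121, 66, 65, 55, 46, 23, 18, 17.
Put 197 GB in tape 1; 3 GB remain.
Put 163 GB in tape 2; 37 GB remain.
Put 161 GB in tape 3; 39 GB remain.
Put 145 GB in tape 4; 55 GB remain.
Put 137 GB in tape 5; 63 GB remain.
Put 129 GB in tape 6; 71 GB remain.
Put 121 GB in tape 7; 79 GB remain.
Put 66 GB in tape 6; 5 GB remain.
Put 65 GB in tape 7; 14 GB remain.
Put 55 GB in tape 4; 0 GB remain.
Put 46 GB in tape 5; 17 GB remain.
Put 23 GB in tape 2; 14 GB remain.
Put 18 GB in tape 3; 21 GB remain.
Put 17 GB in tape 3; 4 GB remain.
7 tapes × 200 GB = 1400 GB; used 1343 GB; unused 57 GB.

57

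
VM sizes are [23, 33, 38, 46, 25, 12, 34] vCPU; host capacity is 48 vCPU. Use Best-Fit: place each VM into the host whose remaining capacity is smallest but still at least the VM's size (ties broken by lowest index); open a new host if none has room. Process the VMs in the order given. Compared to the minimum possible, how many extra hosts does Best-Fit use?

Best-Fit: [23,25] [33,12] [38] [46] [34] → 5 hosts.
Total size 211 vCPU; any packing needs at least ⌈211/48⌉ = 5 hosts.
So 5 is already optimal.

0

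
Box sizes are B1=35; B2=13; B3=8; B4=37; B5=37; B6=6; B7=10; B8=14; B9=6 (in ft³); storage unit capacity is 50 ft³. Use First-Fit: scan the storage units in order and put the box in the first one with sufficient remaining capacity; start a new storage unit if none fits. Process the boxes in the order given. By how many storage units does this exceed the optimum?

First-Fit: [35,13] [8,37] [37,6,6] [10,14] → 4 storage units.
Total size 166 ft³; any packing needs at least ⌈166/50⌉ = 4 storage units.
So 4 is already optimal.

0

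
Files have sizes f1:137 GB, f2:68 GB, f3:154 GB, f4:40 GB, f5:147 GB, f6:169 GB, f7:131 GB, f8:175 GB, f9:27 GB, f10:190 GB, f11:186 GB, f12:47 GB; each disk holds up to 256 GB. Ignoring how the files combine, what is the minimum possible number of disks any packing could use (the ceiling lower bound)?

Total size = 137 + 68 + 154 + 40 + 147 + 169 + 131 + 175 + 27 + 190 + 186 + 47 = 1471 GB.
⌈1471 / 256⌉ = 6.

6 disks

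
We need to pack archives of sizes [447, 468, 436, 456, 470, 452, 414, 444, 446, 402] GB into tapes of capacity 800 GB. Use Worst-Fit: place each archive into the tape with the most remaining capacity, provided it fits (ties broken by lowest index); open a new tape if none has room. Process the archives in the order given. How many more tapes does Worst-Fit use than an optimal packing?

Worst-Fit: [447] [468] [436] [456] [470] [452] [414] [444] [446] [402] → 10 tapes.
10 archives exceed 400 GB (half the capacity), and no two of those can share a tape, so at least 10 tapes are needed.
So 10 is already optimal.

0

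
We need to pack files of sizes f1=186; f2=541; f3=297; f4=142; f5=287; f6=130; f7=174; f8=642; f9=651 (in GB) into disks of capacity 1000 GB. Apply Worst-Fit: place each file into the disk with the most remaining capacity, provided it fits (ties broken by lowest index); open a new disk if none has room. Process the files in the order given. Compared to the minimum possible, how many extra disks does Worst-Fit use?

0

Worst-Fit: [186,541,174] [297,142,287,130] [642] [651] → 4 disks.
Total size 3050 GB; any packing needs at least ⌈3050/1000⌉ = 4 disks.
So 4 is already optimal.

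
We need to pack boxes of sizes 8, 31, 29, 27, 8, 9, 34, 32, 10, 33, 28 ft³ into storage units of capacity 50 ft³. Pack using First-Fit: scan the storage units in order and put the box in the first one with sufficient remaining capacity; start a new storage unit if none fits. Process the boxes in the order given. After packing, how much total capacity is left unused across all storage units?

101

8 ft³ → storage unit 1 (remaining 42 ft³)
31 ft³ → storage unit 1 (remaining 11 ft³)
29 ft³ → storage unit 2 (remaining 21 ft³)
27 ft³ → storage unit 3 (remaining 23 ft³)
8 ft³ → storage unit 1 (remaining 3 ft³)
9 ft³ → storage unit 2 (remaining 12 ft³)
34 ft³ → storage unit 4 (remaining 16 ft³)
32 ft³ → storage unit 5 (remaining 18 ft³)
10 ft³ → storage unit 2 (remaining 2 ft³)
33 ft³ → storage unit 6 (remaining 17 ft³)
28 ft³ → storage unit 7 (remaining 22 ft³)
7 storage units × 50 ft³ = 350 ft³; used 249 ft³; unused 101 ft³.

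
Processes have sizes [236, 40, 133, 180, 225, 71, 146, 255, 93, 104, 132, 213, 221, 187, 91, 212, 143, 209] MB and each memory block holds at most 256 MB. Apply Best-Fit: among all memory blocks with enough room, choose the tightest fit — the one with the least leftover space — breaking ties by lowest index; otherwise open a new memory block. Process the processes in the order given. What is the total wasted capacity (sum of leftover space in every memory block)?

236 MB → memory block 1 (remaining 20 MB)
40 MB → memory block 2 (remaining 216 MB)
133 MB → memory block 2 (remaining 83 MB)
180 MB → memory block 3 (remaining 76 MB)
225 MB → memory block 4 (remaining 31 MB)
71 MB → memory block 3 (remaining 5 MB)
146 MB → memory block 5 (remaining 110 MB)
255 MB → memory block 6 (remaining 1 MB)
93 MB → memory block 5 (remaining 17 MB)
104 MB → memory block 7 (remaining 152 MB)
132 MB → memory block 7 (remaining 20 MB)
213 MB → memory block 8 (remaining 43 MB)
221 MB → memory block 9 (remaining 35 MB)
187 MB → memory block 10 (remaining 69 MB)
91 MB → memory block 11 (remaining 165 MB)
212 MB → memory block 12 (remaining 44 MB)
143 MB → memory block 11 (remaining 22 MB)
209 MB → memory block 13 (remaining 47 MB)
13 memory blocks × 256 MB = 3328 MB; used 2891 MB; unused 437 MB.

437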